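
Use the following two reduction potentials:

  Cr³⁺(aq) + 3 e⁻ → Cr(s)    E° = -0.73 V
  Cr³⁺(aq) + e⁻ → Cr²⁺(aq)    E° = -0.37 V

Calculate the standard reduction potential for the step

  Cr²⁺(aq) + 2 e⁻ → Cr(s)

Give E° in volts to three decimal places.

Sequential free energies add, so n₃E°₃ = n₁E°₁ + n₂E°₂.
With n₃ = 3, and the known step contributing 1×(-0.37) V, the unknown satisfies 2·E° = 3×(-0.73) − 1×(-0.37) = -1.820.
E° = -1.820 / 2 = -0.910 V.

-0.910 V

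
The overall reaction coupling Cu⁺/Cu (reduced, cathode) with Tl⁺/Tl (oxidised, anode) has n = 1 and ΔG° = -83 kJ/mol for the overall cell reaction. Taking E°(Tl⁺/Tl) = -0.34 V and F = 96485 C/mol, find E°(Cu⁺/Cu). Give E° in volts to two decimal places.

E°cell = −ΔG°/(nF) = −(-83×10³)/((1)(96485)) = +0.860 V.
Since Cu⁺/Cu is the cathode and Tl⁺/Tl the anode, E°cell = E°(Cu⁺/Cu) − E°(Tl⁺/Tl).
So E°(Cu⁺/Cu) = E°cell + E°(Tl⁺/Tl) = +0.860 + (-0.34) = +0.52 V.

+0.52 V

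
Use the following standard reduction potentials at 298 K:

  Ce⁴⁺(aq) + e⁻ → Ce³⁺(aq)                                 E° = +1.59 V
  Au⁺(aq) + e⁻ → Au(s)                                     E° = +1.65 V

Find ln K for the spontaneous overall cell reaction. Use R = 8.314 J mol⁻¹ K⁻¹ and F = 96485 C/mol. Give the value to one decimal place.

2.3

Cathode: Au⁺/Au; anode: Ce⁴⁺/Ce³⁺. E°cell = (+1.65) − (+1.59) = +0.06 V, with n = 1.
ΔG° = −nFE° = −RT ln K, so ln K = nFE°/(RT) = (1)(96485)(+0.06) / ((8.314)(298)) = 2.337.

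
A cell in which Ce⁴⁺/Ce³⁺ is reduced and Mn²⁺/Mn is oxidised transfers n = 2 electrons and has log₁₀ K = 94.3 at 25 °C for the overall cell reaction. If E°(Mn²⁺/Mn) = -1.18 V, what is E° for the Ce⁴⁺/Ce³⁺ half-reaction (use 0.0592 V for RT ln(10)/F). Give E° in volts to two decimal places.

+1.61 V

E°cell = (0.0592/n)·log K = (0.0592/2)(94.3) = +2.791 V.
Since Ce⁴⁺/Ce³⁺ is the cathode and Mn²⁺/Mn the anode, E°cell = E°(Ce⁴⁺/Ce³⁺) − E°(Mn²⁺/Mn).
So E°(Ce⁴⁺/Ce³⁺) = E°cell + E°(Mn²⁺/Mn) = +2.791 + (-1.18) = +1.61 V.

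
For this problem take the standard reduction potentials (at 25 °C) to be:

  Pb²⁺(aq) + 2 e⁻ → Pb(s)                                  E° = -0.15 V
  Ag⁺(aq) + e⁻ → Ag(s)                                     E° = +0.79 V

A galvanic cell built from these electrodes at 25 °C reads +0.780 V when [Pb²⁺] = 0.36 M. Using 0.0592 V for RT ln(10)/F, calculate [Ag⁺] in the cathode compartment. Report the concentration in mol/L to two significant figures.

0.0012 M

Ag⁺/Ag is the cathode, Pb²⁺/Pb the anode: E°cell = +0.94 V, n = 2.
Overall reaction: 2 Ag⁺(aq) + Pb(s) → 2 Ag(s) + Pb²⁺(aq); Q = [Pb²⁺]^1/[Ag⁺]^2.
From E = E° − (0.0592/n) log Q: log Q = (E° − E)·n/0.0592 = (+0.94 − (+0.780))·2/0.0592 = 5.4054.
So 2·log[Ag⁺] = 1·log(0.36) − log Q = -0.4437 − (5.4054) = -5.8491; log[Ag⁺] = -5.8491 / 2 = -2.9245; [Ag⁺] = 10^(-2.9245) ≈ 0.0012 M.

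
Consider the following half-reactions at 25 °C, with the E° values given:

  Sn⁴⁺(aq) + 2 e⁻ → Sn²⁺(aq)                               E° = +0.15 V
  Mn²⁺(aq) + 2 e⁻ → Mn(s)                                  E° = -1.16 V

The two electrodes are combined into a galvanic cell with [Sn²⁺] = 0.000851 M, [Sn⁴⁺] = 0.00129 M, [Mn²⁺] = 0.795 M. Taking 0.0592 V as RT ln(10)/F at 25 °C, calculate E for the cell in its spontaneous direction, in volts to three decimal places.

Sn⁴⁺/Sn²⁺ is the cathode (higher E°), Mn²⁺/Mn the anode: E°cell = +0.15 − (-1.16) = +1.31 V, n = 2.
Overall: Sn⁴⁺(aq) + Mn(s) → Sn²⁺(aq) + Mn²⁺(aq)
Q = [Sn²⁺]·[Mn²⁺] / ([Sn⁴⁺]); log Q = -0.280.
E = E° − (0.0592/n) log Q = +1.31 − (0.0592/2)(-0.280) = +1.318 V.

+1.318 V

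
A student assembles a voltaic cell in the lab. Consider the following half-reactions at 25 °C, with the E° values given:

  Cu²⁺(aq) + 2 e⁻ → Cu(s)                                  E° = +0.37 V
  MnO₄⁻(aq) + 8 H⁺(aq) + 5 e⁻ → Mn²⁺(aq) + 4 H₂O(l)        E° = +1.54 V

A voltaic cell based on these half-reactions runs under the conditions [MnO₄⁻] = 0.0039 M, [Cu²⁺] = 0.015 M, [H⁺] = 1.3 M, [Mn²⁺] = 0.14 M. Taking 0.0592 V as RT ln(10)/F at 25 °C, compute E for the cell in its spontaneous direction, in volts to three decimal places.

+1.216 V

MnO₄⁻/Mn²⁺ is the cathode (higher E°), Cu²⁺/Cu the anode: E°cell = +1.54 − (+0.37) = +1.17 V, n = 10.
Overall: 2 MnO₄⁻(aq) + 16 H⁺(aq) + 5 Cu(s) → 2 Mn²⁺(aq) + 8 H₂O(l) + 5 Cu²⁺(aq)
Q = [Mn²⁺]^2·[Cu²⁺]^5 / ([MnO₄⁻]^2·[H⁺]^16); log Q = -7.833.
E = E° − (0.0592/n) log Q = +1.17 − (0.0592/10)(-7.833) = +1.216 V.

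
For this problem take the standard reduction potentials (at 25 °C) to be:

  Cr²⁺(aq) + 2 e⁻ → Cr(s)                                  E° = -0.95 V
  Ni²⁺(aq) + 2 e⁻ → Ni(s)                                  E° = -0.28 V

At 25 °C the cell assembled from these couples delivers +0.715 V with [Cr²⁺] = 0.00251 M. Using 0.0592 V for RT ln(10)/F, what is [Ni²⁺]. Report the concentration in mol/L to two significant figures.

0.083 M

Ni²⁺/Ni is the cathode, Cr²⁺/Cr the anode: E°cell = +0.67 V, n = 2.
Overall reaction: Ni²⁺(aq) + Cr(s) → Ni(s) + Cr²⁺(aq); Q = [Cr²⁺]^1/[Ni²⁺]^1.
From E = E° − (0.0592/n) log Q: log Q = (E° − E)·n/0.0592 = (+0.67 − (+0.715))·2/0.0592 = -1.5203.
So 1·log[Ni²⁺] = 1·log(0.00251) − log Q = -2.6003 − (-1.5203) = -1.0800; [Ni²⁺] = 10^(-1.0800) ≈ 0.083 M.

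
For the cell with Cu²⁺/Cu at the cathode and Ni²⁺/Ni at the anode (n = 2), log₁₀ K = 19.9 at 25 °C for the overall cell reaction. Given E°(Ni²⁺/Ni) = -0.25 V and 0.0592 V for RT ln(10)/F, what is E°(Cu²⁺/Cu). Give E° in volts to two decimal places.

+0.34 V

E°cell = (0.0592/n)·log K = (0.0592/2)(19.9) = +0.589 V.
Since Cu²⁺/Cu is the cathode and Ni²⁺/Ni the anode, E°cell = E°(Cu²⁺/Cu) − E°(Ni²⁺/Ni).
So E°(Cu²⁺/Cu) = E°cell + E°(Ni²⁺/Ni) = +0.589 + (-0.25) = +0.34 V.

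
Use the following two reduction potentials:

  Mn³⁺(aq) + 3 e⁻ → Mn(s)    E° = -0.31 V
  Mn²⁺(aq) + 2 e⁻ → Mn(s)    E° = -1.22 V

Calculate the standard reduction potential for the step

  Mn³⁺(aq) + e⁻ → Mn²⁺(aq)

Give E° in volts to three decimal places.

Sequential free energies add, so n₃E°₃ = n₁E°₁ + n₂E°₂.
With n₃ = 3, and the known step contributing 2×(-1.22) V, the unknown satisfies 1·E° = 3×(-0.31) − 2×(-1.22) = +1.510.
E° = +1.510 / 1 = +1.510 V.

+1.510 V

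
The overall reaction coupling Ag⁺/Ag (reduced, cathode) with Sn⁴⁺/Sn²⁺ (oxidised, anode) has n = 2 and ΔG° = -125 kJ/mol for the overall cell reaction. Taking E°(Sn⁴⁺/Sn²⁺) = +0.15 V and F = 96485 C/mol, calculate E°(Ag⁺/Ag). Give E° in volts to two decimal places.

E°cell = −ΔG°/(nF) = −(-125×10³)/((2)(96485)) = +0.648 V.
Since Ag⁺/Ag is the cathode and Sn⁴⁺/Sn²⁺ the anode, E°cell = E°(Ag⁺/Ag) − E°(Sn⁴⁺/Sn²⁺).
So E°(Ag⁺/Ag) = E°cell + E°(Sn⁴⁺/Sn²⁺) = +0.648 + (+0.15) = +0.80 V.

+0.80 V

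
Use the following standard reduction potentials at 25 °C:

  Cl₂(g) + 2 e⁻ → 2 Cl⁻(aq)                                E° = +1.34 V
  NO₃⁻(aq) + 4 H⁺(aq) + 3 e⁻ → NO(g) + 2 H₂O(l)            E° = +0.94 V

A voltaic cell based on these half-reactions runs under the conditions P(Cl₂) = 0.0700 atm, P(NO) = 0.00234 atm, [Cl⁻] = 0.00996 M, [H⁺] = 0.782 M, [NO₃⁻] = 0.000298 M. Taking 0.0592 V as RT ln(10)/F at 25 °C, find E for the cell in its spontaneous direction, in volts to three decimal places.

Cl₂/Cl⁻ is the cathode (higher E°), NO₃⁻/NO the anode: E°cell = +1.34 − (+0.94) = +0.40 V, n = 6.
Overall: 3 Cl₂(g) + 2 NO(g) + 4 H₂O(l) → 6 Cl⁻(aq) + 2 NO₃⁻(aq) + 8 H⁺(aq)
Q = [Cl⁻]^6·[NO₃⁻]^2·[H⁺]^8 / (P(Cl₂)^3·P(NO)^2); log Q = -11.190.
E = E° − (0.0592/n) log Q = +0.40 − (0.0592/6)(-11.190) = +0.510 V.

+0.510 V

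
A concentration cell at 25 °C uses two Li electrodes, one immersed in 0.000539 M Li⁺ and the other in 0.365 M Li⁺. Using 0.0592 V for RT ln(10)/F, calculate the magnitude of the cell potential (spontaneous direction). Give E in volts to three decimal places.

For a concentration cell E°cell = 0. The 0.365 M side is the cathode (reduction is favoured where [Li⁺] is higher).
With n = 1, E = −(0.0592/1) log([Li⁺]ₐₙ/[Li⁺]꜀ₐₜ) = −(0.0592/1) log(0.000539/0.365) = −(0.0592/1)(-2.831) = +0.168 V.

+0.168 V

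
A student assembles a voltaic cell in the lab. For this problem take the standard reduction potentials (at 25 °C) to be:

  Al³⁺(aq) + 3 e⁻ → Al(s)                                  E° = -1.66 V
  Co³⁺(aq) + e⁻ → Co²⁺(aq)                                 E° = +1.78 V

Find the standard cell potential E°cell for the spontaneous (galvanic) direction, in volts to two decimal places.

The Co³⁺/Co²⁺ couple has the higher reduction potential, so it is the cathode; Al³⁺/Al is oxidised at the anode.
E°cell = E°(cathode) − E°(anode) = (+1.78) − (-1.66) = +3.44 V.
Since E°cell > 0, the reaction is spontaneous under standard conditions.

+3.44 V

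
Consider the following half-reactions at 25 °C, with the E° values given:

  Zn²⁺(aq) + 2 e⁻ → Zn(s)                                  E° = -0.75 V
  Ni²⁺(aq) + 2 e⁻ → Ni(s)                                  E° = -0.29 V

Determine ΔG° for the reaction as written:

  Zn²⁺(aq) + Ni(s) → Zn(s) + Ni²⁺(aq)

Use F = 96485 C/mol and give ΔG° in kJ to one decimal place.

+88.8 kJ

As written, Zn²⁺/Zn is reduced (cathode) and Ni²⁺/Ni is oxidised (anode), so E°cell = (-0.75) − (-0.29) = -0.46 V.
Balancing electrons gives n = 2.
ΔG° = −nFE° = −(2)(96485)(-0.46) = 88,766 J = +88.8 kJ.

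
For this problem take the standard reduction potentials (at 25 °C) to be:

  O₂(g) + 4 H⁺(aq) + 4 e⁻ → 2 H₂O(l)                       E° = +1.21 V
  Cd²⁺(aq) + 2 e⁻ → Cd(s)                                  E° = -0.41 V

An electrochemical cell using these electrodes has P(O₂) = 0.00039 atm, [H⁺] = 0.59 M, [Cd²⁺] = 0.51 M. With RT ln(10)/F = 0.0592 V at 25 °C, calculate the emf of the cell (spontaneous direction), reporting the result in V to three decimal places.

+1.565 V

O₂/H₂O is the cathode (higher E°), Cd²⁺/Cd the anode: E°cell = +1.21 − (-0.41) = +1.62 V, n = 4.
Overall: O₂(g) + 4 H⁺(aq) + 2 Cd(s) → 2 H₂O(l) + 2 Cd²⁺(aq)
Q = [Cd²⁺]^2 / (P(O₂)·[H⁺]^4); log Q = 3.741.
E = E° − (0.0592/n) log Q = +1.62 − (0.0592/4)(3.741) = +1.565 V.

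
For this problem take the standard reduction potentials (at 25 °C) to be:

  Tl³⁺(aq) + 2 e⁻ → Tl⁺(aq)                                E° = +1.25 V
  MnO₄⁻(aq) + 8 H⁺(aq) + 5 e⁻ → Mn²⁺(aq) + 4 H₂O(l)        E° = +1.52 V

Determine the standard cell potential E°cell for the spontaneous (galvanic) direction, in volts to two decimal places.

The MnO₄⁻/Mn²⁺ couple has the higher reduction potential, so it is the cathode; Tl³⁺/Tl⁺ is oxidised at the anode.
E°cell = E°(cathode) − E°(anode) = (+1.52) − (+1.25) = +0.27 V.
Since E°cell > 0, the reaction is spontaneous under standard conditions.

+0.27 V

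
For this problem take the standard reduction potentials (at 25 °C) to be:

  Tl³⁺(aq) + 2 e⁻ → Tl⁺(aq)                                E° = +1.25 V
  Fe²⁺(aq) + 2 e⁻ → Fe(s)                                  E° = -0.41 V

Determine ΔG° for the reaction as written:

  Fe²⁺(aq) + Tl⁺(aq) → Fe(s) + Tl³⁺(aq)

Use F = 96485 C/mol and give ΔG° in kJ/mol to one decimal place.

As written, Fe²⁺/Fe is reduced (cathode) and Tl³⁺/Tl⁺ is oxidised (anode), so E°cell = (-0.41) − (+1.25) = -1.66 V.
Balancing electrons gives n = 2.
ΔG° = −nFE° = −(2)(96485)(-1.66) = 320,330 J = +320.3 kJ/mol.

+320.3 kJ/mol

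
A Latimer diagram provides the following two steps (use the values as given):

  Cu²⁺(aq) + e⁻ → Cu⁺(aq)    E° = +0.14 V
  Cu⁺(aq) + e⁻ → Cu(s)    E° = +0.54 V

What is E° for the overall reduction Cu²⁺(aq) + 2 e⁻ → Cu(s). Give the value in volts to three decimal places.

Standard free energies of sequential steps add: ΔG°₃ = ΔG°₁ + ΔG°₂, so n₃E°₃ = n₁E°₁ + n₂E°₂.
E°₃ = (1×+0.14 + 1×+0.54) / 2 = (+0.680) / 2 = +0.340 V.

+0.340 V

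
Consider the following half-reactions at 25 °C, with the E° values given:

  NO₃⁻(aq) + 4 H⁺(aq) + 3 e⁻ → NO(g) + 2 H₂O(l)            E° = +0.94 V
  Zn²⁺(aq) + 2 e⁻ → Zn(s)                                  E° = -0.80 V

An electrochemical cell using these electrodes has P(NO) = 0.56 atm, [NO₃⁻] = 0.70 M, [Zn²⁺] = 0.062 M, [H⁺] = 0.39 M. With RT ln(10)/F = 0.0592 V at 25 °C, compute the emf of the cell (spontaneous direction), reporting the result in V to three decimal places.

+1.745 V

NO₃⁻/NO is the cathode (higher E°), Zn²⁺/Zn the anode: E°cell = +0.94 − (-0.80) = +1.74 V, n = 6.
Overall: 2 NO₃⁻(aq) + 8 H⁺(aq) + 3 Zn(s) → 2 NO(g) + 4 H₂O(l) + 3 Zn²⁺(aq)
Q = P(NO)^2·[Zn²⁺]^3 / ([NO₃⁻]^2·[H⁺]^8); log Q = -0.545.
E = E° − (0.0592/n) log Q = +1.74 − (0.0592/6)(-0.545) = +1.745 V.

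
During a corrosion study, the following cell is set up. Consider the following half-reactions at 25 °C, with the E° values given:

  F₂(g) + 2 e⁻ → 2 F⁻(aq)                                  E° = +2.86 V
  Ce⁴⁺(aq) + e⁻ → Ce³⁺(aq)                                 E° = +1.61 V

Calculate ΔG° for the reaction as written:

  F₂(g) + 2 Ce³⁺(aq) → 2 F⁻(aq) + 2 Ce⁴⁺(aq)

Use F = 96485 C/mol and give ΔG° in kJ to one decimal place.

As written, F₂/F⁻ is reduced (cathode) and Ce⁴⁺/Ce³⁺ is oxidised (anode), so E°cell = (+2.86) − (+1.61) = +1.25 V.
Balancing electrons gives n = 2.
ΔG° = −nFE° = −(2)(96485)(+1.25) = -241,212 J = -241.2 kJ.

-241.2 kJ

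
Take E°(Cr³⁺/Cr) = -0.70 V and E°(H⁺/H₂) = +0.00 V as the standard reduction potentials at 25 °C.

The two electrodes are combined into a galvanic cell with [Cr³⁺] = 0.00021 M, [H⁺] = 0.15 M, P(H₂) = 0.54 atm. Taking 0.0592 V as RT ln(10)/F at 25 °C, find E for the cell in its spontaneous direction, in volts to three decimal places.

+0.732 V

H⁺/H₂ is the cathode (higher E°), Cr³⁺/Cr the anode: E°cell = +0.00 − (-0.70) = +0.70 V, n = 6.
Overall: 6 H⁺(aq) + 2 Cr(s) → 3 H₂(g) + 2 Cr³⁺(aq)
Q = P(H₂)^3·[Cr³⁺]^2 / ([H⁺]^6); log Q = -3.215.
E = E° − (0.0592/n) log Q = +0.70 − (0.0592/6)(-3.215) = +0.732 V.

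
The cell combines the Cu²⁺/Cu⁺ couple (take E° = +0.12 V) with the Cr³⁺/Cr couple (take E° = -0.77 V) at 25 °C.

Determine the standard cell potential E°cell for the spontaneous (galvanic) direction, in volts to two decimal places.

The Cu²⁺/Cu⁺ couple has the higher reduction potential, so it is the cathode; Cr³⁺/Cr is oxidised at the anode.
E°cell = E°(cathode) − E°(anode) = (+0.12) − (-0.77) = +0.89 V.

+0.89 V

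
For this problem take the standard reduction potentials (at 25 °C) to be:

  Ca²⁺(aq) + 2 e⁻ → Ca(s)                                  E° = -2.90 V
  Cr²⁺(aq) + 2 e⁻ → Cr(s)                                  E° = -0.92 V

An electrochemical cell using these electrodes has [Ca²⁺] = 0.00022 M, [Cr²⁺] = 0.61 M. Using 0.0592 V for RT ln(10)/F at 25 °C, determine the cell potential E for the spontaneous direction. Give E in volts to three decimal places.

Cr²⁺/Cr is the cathode (higher E°), Ca²⁺/Ca the anode: E°cell = -0.92 − (-2.90) = +1.98 V, n = 2.
Overall: Cr²⁺(aq) + Ca(s) → Cr(s) + Ca²⁺(aq)
Q = [Ca²⁺] / ([Cr²⁺]); log Q = -3.443.
E = E° − (0.0592/n) log Q = +1.98 − (0.0592/2)(-3.443) = +2.082 V.

+2.082 V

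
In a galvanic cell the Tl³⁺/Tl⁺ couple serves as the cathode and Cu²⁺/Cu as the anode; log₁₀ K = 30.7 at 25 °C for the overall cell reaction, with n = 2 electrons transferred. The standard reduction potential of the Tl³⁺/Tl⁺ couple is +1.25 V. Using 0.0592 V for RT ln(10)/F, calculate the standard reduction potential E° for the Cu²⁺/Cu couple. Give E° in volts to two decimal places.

+0.34 V

E°cell = (0.0592/n)·log K = (0.0592/2)(30.7) = +0.909 V.
Since Tl³⁺/Tl⁺ is the cathode and Cu²⁺/Cu the anode, E°cell = E°(Tl³⁺/Tl⁺) − E°(Cu²⁺/Cu).
So E°(Cu²⁺/Cu) = E°(Tl³⁺/Tl⁺) − E°cell = (+1.25) − (+0.909) = +0.34 V.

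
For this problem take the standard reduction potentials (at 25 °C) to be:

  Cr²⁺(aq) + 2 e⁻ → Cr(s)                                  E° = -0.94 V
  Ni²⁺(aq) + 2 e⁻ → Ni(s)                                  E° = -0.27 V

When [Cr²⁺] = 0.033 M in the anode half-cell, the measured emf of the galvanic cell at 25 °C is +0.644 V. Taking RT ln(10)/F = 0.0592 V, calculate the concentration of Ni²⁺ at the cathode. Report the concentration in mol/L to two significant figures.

0.0044 M

Ni²⁺/Ni is the cathode, Cr²⁺/Cr the anode: E°cell = +0.67 V, n = 2.
Overall reaction: Ni²⁺(aq) + Cr(s) → Ni(s) + Cr²⁺(aq); Q = [Cr²⁺]^1/[Ni²⁺]^1.
From E = E° − (0.0592/n) log Q: log Q = (E° − E)·n/0.0592 = (+0.67 − (+0.644))·2/0.0592 = 0.8784.
So 1·log[Ni²⁺] = 1·log(0.033) − log Q = -1.4815 − (0.8784) = -2.3599; [Ni²⁺] = 10^(-2.3599) ≈ 0.0044 M.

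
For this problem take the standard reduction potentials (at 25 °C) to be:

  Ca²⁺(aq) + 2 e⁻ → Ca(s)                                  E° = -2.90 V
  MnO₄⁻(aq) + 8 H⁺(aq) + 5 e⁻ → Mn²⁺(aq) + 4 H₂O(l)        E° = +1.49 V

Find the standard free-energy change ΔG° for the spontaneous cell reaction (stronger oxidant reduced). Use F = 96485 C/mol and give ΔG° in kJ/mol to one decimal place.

-4235.7 kJ/mol

MnO₄⁻/Mn²⁺ (E° = +1.49 V) is the cathode; Ca²⁺/Ca (E° = -2.90 V) is the anode, so E°cell = +4.39 V.
Balancing electrons gives n = 10 (lcm of 5 and 2).
ΔG° = −nFE° = −(10)(96485)(+4.39) = -4,235,692 J = -4235.7 kJ/mol.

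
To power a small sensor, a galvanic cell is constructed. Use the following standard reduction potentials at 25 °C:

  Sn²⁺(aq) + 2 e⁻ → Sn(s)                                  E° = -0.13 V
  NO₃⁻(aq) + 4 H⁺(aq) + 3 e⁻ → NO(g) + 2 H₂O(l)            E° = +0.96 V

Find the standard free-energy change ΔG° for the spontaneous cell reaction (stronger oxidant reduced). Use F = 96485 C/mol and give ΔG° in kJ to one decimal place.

-631.0 kJ

NO₃⁻/NO (E° = +0.96 V) is the cathode; Sn²⁺/Sn (E° = -0.13 V) is the anode, so E°cell = +1.09 V.
Balancing electrons gives n = 6 (lcm of 3 and 2).
ΔG° = −nFE° = −(6)(96485)(+1.09) = -631,012 J = -631.0 kJ.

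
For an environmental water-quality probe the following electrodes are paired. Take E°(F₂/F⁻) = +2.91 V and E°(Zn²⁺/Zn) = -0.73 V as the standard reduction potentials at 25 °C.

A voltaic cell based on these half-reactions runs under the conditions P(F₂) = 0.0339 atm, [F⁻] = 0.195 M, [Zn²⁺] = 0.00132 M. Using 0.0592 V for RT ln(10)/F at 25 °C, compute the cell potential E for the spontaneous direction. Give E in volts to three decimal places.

F₂/F⁻ is the cathode (higher E°), Zn²⁺/Zn the anode: E°cell = +2.91 − (-0.73) = +3.64 V, n = 2.
Overall: F₂(g) + Zn(s) → 2 F⁻(aq) + Zn²⁺(aq)
Q = [F⁻]^2·[Zn²⁺] / (P(F₂)); log Q = -2.830.
E = E° − (0.0592/n) log Q = +3.64 − (0.0592/2)(-2.830) = +3.724 V.

+3.724 V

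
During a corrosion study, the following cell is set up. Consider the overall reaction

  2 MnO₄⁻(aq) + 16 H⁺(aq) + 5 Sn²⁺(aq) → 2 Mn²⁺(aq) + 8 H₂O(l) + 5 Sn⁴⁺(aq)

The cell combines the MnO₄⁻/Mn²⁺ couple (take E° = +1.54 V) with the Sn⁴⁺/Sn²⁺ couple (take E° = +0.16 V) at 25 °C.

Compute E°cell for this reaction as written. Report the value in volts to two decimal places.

+1.38 V

The MnO₄⁻/Mn²⁺ couple has the higher reduction potential, so it is the cathode; Sn⁴⁺/Sn²⁺ is oxidised at the anode.
E°cell = E°(cathode) − E°(anode) = (+1.54) − (+0.16) = +1.38 V.
Since E°cell > 0, the reaction is spontaneous under standard conditions.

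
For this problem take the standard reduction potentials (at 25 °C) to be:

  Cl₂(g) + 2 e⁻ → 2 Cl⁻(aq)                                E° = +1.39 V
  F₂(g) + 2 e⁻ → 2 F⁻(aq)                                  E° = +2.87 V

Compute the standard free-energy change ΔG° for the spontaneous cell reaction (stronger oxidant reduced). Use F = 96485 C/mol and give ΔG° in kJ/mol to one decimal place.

F₂/F⁻ (E° = +2.87 V) is the cathode; Cl₂/Cl⁻ (E° = +1.39 V) is the anode, so E°cell = +1.48 V.
Balancing electrons gives n = 2 (lcm of 2 and 2).
ΔG° = −nFE° = −(2)(96485)(+1.48) = -285,596 J = -285.6 kJ/mol.

-285.6 kJ/mol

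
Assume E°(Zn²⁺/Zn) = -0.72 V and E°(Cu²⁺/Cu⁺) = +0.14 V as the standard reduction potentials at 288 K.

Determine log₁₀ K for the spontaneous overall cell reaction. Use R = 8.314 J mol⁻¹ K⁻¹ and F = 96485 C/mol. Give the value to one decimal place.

30.1

Cathode: Cu²⁺/Cu⁺; anode: Zn²⁺/Zn. E°cell = (+0.14) − (-0.72) = +0.86 V, with n = 2.
ΔG° = −nFE° = −RT ln K, so ln K = nFE°/(RT) = (2)(96485)(+0.86) / ((8.314)(288)) = 69.308.
log₁₀ K = 69.308 / ln 10 = 30.1.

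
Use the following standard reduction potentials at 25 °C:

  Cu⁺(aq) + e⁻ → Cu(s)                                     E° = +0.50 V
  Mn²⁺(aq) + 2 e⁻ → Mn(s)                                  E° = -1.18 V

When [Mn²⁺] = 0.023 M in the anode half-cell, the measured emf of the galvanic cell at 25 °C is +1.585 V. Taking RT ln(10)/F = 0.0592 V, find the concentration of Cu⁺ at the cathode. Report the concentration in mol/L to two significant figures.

0.0038 M

Cu⁺/Cu is the cathode, Mn²⁺/Mn the anode: E°cell = +1.68 V, n = 2.
Overall reaction: 2 Cu⁺(aq) + Mn(s) → 2 Cu(s) + Mn²⁺(aq); Q = [Mn²⁺]^1/[Cu⁺]^2.
From E = E° − (0.0592/n) log Q: log Q = (E° − E)·n/0.0592 = (+1.68 − (+1.585))·2/0.0592 = 3.2095.
So 2·log[Cu⁺] = 1·log(0.023) − log Q = -1.6383 − (3.2095) = -4.8478; log[Cu⁺] = -4.8478 / 2 = -2.4239; [Cu⁺] = 10^(-2.4239) ≈ 0.0038 M.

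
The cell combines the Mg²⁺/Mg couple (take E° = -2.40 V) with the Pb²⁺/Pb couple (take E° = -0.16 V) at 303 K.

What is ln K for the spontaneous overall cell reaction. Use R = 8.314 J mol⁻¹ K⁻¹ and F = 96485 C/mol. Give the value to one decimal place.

Cathode: Pb²⁺/Pb; anode: Mg²⁺/Mg. E°cell = (-0.16) − (-2.40) = +2.24 V, with n = 2.
ΔG° = −nFE° = −RT ln K, so ln K = nFE°/(RT) = (2)(96485)(+2.24) / ((8.314)(303)) = 171.587.

171.6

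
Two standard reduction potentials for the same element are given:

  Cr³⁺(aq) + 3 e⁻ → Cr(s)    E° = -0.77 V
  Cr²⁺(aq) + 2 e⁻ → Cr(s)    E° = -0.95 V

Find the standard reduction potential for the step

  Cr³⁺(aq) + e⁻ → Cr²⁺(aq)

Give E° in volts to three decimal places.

-0.410 V

Sequential free energies add, so n₃E°₃ = n₁E°₁ + n₂E°₂.
With n₃ = 3, and the known step contributing 2×(-0.95) V, the unknown satisfies 1·E° = 3×(-0.77) − 2×(-0.95) = -0.410.
E° = -0.410 / 1 = -0.410 V.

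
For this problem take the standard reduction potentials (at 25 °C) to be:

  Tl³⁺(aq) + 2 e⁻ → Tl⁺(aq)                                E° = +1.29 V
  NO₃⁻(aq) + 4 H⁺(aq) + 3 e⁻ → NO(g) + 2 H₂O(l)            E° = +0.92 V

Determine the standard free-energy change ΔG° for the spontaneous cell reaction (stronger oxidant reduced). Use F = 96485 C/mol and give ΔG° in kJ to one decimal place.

-214.2 kJ

Tl³⁺/Tl⁺ (E° = +1.29 V) is the cathode; NO₃⁻/NO (E° = +0.92 V) is the anode, so E°cell = +0.37 V.
Balancing electrons gives n = 6 (lcm of 2 and 3).
ΔG° = −nFE° = −(6)(96485)(+0.37) = -214,197 J = -214.2 kJ.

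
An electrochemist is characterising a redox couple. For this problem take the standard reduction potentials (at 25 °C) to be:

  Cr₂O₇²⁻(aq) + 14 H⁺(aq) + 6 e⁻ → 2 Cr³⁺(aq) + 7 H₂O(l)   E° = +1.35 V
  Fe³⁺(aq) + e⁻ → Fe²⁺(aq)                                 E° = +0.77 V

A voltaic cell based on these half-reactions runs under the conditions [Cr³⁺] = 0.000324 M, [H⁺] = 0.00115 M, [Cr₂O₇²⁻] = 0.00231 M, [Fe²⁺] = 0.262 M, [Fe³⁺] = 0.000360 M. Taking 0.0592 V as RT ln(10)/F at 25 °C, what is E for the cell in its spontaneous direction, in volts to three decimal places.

+0.386 V

Cr₂O₇²⁻/Cr³⁺ is the cathode (higher E°), Fe³⁺/Fe²⁺ the anode: E°cell = +1.35 − (+0.77) = +0.58 V, n = 6.
Overall: Cr₂O₇²⁻(aq) + 14 H⁺(aq) + 6 Fe²⁺(aq) → 2 Cr³⁺(aq) + 7 H₂O(l) + 6 Fe³⁺(aq)
Q = [Cr³⁺]^2·[Fe³⁺]^6 / ([Cr₂O₇²⁻]·[H⁺]^14·[Fe²⁺]^6); log Q = 19.636.
E = E° − (0.0592/n) log Q = +0.58 − (0.0592/6)(19.636) = +0.386 V.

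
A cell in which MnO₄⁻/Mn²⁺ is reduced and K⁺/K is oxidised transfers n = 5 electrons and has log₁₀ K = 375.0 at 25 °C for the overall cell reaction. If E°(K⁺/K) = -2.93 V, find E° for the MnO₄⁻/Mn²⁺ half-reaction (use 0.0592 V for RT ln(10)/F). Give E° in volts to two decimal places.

+1.51 V

E°cell = (0.0592/n)·log K = (0.0592/5)(375.0) = +4.440 V.
Since MnO₄⁻/Mn²⁺ is the cathode and K⁺/K the anode, E°cell = E°(MnO₄⁻/Mn²⁺) − E°(K⁺/K).
So E°(MnO₄⁻/Mn²⁺) = E°cell + E°(K⁺/K) = +4.440 + (-2.93) = +1.51 V.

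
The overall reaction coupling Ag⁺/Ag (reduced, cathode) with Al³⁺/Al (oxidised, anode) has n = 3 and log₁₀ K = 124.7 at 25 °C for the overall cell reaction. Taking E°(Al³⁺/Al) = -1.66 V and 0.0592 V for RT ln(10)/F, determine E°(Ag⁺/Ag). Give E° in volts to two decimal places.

E°cell = (0.0592/n)·log K = (0.0592/3)(124.7) = +2.461 V.
Since Ag⁺/Ag is the cathode and Al³⁺/Al the anode, E°cell = E°(Ag⁺/Ag) − E°(Al³⁺/Al).
So E°(Ag⁺/Ag) = E°cell + E°(Al³⁺/Al) = +2.461 + (-1.66) = +0.80 V.

+0.80 V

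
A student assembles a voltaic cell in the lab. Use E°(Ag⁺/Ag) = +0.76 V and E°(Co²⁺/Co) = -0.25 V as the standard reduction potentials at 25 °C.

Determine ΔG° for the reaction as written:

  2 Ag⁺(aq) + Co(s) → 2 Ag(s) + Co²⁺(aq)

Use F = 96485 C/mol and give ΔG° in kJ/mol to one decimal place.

As written, Ag⁺/Ag is reduced (cathode) and Co²⁺/Co is oxidised (anode), so E°cell = (+0.76) − (-0.25) = +1.01 V.
Balancing electrons gives n = 2.
ΔG° = −nFE° = −(2)(96485)(+1.01) = -194,900 J = -194.9 kJ/mol.

-194.9 kJ/mol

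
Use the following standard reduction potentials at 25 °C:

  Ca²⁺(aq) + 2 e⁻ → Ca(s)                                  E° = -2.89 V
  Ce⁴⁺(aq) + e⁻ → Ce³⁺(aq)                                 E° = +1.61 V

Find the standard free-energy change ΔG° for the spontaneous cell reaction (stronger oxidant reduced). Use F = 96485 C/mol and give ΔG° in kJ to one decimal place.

-868.4 kJ

Ce⁴⁺/Ce³⁺ (E° = +1.61 V) is the cathode; Ca²⁺/Ca (E° = -2.89 V) is the anode, so E°cell = +4.50 V.
Balancing electrons gives n = 2 (lcm of 1 and 2).
ΔG° = −nFE° = −(2)(96485)(+4.50) = -868,365 J = -868.4 kJ.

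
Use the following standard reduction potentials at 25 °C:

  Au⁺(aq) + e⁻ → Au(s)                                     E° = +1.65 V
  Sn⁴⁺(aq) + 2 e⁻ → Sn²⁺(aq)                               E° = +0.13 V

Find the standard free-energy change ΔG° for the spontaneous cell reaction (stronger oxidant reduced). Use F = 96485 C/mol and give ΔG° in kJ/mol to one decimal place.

-293.3 kJ/mol

Au⁺/Au (E° = +1.65 V) is the cathode; Sn⁴⁺/Sn²⁺ (E° = +0.13 V) is the anode, so E°cell = +1.52 V.
Balancing electrons gives n = 2 (lcm of 1 and 2).
ΔG° = −nFE° = −(2)(96485)(+1.52) = -293,314 J = -293.3 kJ/mol.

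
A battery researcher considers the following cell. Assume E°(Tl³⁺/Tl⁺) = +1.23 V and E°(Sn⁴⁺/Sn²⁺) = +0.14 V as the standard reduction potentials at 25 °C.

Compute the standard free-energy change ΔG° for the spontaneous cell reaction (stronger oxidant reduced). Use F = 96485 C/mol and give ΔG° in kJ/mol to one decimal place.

Tl³⁺/Tl⁺ (E° = +1.23 V) is the cathode; Sn⁴⁺/Sn²⁺ (E° = +0.14 V) is the anode, so E°cell = +1.09 V.
Balancing electrons gives n = 2 (lcm of 2 and 2).
ΔG° = −nFE° = −(2)(96485)(+1.09) = -210,337 J = -210.3 kJ/mol.

-210.3 kJ/mol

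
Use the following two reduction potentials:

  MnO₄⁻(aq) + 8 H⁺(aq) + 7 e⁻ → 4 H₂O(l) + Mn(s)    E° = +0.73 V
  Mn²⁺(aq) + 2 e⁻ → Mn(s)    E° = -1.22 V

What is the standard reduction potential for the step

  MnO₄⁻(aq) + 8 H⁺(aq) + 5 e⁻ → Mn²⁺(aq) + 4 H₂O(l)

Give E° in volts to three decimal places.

+1.510 V

Sequential free energies add, so n₃E°₃ = n₁E°₁ + n₂E°₂.
With n₃ = 7, and the known step contributing 2×(-1.22) V, the unknown satisfies 5·E° = 7×(+0.73) − 2×(-1.22) = +7.550.
E° = +7.550 / 5 = +1.510 V.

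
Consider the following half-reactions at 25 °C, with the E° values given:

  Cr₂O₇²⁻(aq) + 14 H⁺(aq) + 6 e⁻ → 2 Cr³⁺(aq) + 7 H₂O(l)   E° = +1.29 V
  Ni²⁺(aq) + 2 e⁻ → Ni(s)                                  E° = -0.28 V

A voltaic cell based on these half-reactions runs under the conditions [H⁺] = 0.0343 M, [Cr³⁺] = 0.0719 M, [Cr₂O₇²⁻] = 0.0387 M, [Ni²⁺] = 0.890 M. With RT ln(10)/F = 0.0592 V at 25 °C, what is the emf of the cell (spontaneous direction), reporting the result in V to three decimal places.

+1.378 V

Cr₂O₇²⁻/Cr³⁺ is the cathode (higher E°), Ni²⁺/Ni the anode: E°cell = +1.29 − (-0.28) = +1.57 V, n = 6.
Overall: Cr₂O₇²⁻(aq) + 14 H⁺(aq) + 3 Ni(s) → 2 Cr³⁺(aq) + 7 H₂O(l) + 3 Ni²⁺(aq)
Q = [Cr³⁺]^2·[Ni²⁺]^3 / ([Cr₂O₇²⁻]·[H⁺]^14); log Q = 19.480.
E = E° − (0.0592/n) log Q = +1.57 − (0.0592/6)(19.480) = +1.378 V.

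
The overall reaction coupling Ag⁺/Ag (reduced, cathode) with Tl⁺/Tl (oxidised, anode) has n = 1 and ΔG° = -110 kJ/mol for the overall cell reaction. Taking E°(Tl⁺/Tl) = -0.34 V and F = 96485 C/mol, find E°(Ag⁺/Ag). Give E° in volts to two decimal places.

E°cell = −ΔG°/(nF) = −(-110×10³)/((1)(96485)) = +1.140 V.
Since Ag⁺/Ag is the cathode and Tl⁺/Tl the anode, E°cell = E°(Ag⁺/Ag) − E°(Tl⁺/Tl).
So E°(Ag⁺/Ag) = E°cell + E°(Tl⁺/Tl) = +1.140 + (-0.34) = +0.80 V.

+0.80 V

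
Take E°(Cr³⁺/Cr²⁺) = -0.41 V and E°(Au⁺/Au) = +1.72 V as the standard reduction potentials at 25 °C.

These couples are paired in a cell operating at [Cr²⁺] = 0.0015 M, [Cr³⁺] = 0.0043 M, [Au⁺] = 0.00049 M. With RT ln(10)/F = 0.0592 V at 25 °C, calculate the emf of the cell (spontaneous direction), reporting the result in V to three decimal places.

Au⁺/Au is the cathode (higher E°), Cr³⁺/Cr²⁺ the anode: E°cell = +1.72 − (-0.41) = +2.13 V, n = 1.
Overall: Au⁺(aq) + Cr²⁺(aq) → Au(s) + Cr³⁺(aq)
Q = [Cr³⁺] / ([Au⁺]·[Cr²⁺]); log Q = 3.767.
E = E° − (0.0592/n) log Q = +2.13 − (0.0592/1)(3.767) = +1.907 V.

+1.907 V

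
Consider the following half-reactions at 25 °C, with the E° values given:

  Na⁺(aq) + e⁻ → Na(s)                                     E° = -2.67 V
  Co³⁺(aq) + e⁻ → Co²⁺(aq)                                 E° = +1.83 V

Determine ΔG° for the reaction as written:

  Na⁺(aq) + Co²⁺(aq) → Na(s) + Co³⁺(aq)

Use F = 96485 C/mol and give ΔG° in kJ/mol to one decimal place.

As written, Na⁺/Na is reduced (cathode) and Co³⁺/Co²⁺ is oxidised (anode), so E°cell = (-2.67) − (+1.83) = -4.50 V.
Balancing electrons gives n = 1.
ΔG° = −nFE° = −(1)(96485)(-4.50) = 434,182 J = +434.2 kJ/mol.

+434.2 kJ/mol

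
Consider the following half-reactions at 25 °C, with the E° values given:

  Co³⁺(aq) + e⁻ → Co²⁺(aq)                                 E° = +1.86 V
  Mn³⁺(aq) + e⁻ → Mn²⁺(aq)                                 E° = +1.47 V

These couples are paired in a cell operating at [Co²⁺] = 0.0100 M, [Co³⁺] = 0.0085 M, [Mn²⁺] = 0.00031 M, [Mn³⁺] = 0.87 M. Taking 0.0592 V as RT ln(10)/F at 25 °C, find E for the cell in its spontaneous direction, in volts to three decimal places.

+0.182 V

Co³⁺/Co²⁺ is the cathode (higher E°), Mn³⁺/Mn²⁺ the anode: E°cell = +1.86 − (+1.47) = +0.39 V, n = 1.
Overall: Co³⁺(aq) + Mn²⁺(aq) → Co²⁺(aq) + Mn³⁺(aq)
Q = [Co²⁺]·[Mn³⁺] / ([Co³⁺]·[Mn²⁺]); log Q = 3.519.
E = E° − (0.0592/n) log Q = +0.39 − (0.0592/1)(3.519) = +0.182 V.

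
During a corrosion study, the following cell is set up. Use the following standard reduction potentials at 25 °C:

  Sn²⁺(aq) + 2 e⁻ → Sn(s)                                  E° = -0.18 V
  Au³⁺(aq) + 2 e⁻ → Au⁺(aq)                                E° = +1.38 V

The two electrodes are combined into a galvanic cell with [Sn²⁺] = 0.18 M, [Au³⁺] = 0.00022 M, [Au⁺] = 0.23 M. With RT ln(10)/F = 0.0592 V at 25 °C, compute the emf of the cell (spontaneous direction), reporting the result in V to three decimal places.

+1.493 V

Au³⁺/Au⁺ is the cathode (higher E°), Sn²⁺/Sn the anode: E°cell = +1.38 − (-0.18) = +1.56 V, n = 2.
Overall: Au³⁺(aq) + Sn(s) → Au⁺(aq) + Sn²⁺(aq)
Q = [Au⁺]·[Sn²⁺] / ([Au³⁺]); log Q = 2.275.
E = E° − (0.0592/n) log Q = +1.56 − (0.0592/2)(2.275) = +1.493 V.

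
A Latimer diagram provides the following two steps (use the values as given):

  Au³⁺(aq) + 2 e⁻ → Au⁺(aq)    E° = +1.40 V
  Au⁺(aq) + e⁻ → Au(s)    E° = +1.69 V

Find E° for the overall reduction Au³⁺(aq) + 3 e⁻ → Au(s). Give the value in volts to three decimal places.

+1.497 V

Since ΔG° = −nFE° is additive over sequential reductions, n₃E°₃ = n₁E°₁ + n₂E°₂.
E°₃ = (2×+1.40 + 1×+1.69) / 3 = (+4.490) / 3 = +1.497 V.
E° values themselves are not directly additive — weighting by electron count is essential.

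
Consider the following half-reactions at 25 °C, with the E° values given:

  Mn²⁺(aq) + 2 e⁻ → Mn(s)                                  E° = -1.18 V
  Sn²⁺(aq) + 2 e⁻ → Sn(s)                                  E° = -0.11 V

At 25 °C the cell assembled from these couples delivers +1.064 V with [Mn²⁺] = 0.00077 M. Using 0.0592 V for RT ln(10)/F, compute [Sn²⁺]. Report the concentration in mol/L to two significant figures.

0.00048 M

Sn²⁺/Sn is the cathode, Mn²⁺/Mn the anode: E°cell = +1.07 V, n = 2.
Overall reaction: Sn²⁺(aq) + Mn(s) → Sn(s) + Mn²⁺(aq); Q = [Mn²⁺]^1/[Sn²⁺]^1.
From E = E° − (0.0592/n) log Q: log Q = (E° − E)·n/0.0592 = (+1.07 − (+1.064))·2/0.0592 = 0.2027.
So 1·log[Sn²⁺] = 1·log(0.00077) − log Q = -3.1135 − (0.2027) = -3.3162; [Sn²⁺] = 10^(-3.3162) ≈ 0.00048 M.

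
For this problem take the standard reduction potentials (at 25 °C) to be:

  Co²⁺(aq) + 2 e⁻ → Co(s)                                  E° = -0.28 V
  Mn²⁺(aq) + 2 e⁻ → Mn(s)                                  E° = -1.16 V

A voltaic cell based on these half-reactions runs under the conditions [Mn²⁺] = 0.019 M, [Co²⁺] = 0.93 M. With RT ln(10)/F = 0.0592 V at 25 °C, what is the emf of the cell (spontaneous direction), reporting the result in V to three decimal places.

Co²⁺/Co is the cathode (higher E°), Mn²⁺/Mn the anode: E°cell = -0.28 − (-1.16) = +0.88 V, n = 2.
Overall: Co²⁺(aq) + Mn(s) → Co(s) + Mn²⁺(aq)
Q = [Mn²⁺] / ([Co²⁺]); log Q = -1.690.
E = E° − (0.0592/n) log Q = +0.88 − (0.0592/2)(-1.690) = +0.930 V.

+0.930 V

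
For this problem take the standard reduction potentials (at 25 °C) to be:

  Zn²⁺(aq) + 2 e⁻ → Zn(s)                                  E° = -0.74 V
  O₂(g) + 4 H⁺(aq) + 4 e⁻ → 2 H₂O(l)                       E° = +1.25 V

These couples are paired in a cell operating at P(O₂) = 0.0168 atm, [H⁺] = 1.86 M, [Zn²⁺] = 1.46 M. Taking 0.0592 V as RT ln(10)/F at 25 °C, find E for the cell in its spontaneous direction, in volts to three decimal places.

+1.975 V

O₂/H₂O is the cathode (higher E°), Zn²⁺/Zn the anode: E°cell = +1.25 − (-0.74) = +1.99 V, n = 4.
Overall: O₂(g) + 4 H⁺(aq) + 2 Zn(s) → 2 H₂O(l) + 2 Zn²⁺(aq)
Q = [Zn²⁺]^2 / (P(O₂)·[H⁺]^4); log Q = 1.025.
E = E° − (0.0592/n) log Q = +1.99 − (0.0592/4)(1.025) = +1.975 V.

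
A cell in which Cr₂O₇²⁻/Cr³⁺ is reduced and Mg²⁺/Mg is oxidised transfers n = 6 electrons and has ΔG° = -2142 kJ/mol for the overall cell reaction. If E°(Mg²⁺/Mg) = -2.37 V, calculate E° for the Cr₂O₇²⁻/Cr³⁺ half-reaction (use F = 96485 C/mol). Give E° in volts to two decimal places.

+1.33 V

E°cell = −ΔG°/(nF) = −(-2142×10³)/((6)(96485)) = +3.700 V.
Since Cr₂O₇²⁻/Cr³⁺ is the cathode and Mg²⁺/Mg the anode, E°cell = E°(Cr₂O₇²⁻/Cr³⁺) − E°(Mg²⁺/Mg).
So E°(Cr₂O₇²⁻/Cr³⁺) = E°cell + E°(Mg²⁺/Mg) = +3.700 + (-2.37) = +1.33 V.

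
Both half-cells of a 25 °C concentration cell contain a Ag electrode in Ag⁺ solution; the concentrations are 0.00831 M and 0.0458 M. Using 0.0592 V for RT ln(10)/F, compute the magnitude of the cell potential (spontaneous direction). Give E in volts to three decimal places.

For a concentration cell E°cell = 0. The 0.0458 M side is the cathode (reduction is favoured where [Ag⁺] is higher).
With n = 1, E = −(0.0592/1) log([Ag⁺]ₐₙ/[Ag⁺]꜀ₐₜ) = −(0.0592/1) log(0.00831/0.0458) = −(0.0592/1)(-0.741) = +0.044 V.

+0.044 V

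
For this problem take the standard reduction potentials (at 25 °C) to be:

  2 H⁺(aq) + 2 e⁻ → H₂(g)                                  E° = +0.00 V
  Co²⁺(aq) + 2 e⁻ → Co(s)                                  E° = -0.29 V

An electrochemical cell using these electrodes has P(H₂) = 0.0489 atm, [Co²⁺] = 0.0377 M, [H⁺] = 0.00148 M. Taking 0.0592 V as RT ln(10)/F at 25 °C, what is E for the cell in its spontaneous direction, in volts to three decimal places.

H⁺/H₂ is the cathode (higher E°), Co²⁺/Co the anode: E°cell = +0.00 − (-0.29) = +0.29 V, n = 2.
Overall: 2 H⁺(aq) + Co(s) → H₂(g) + Co²⁺(aq)
Q = P(H₂)·[Co²⁺] / ([H⁺]^2); log Q = 2.925.
E = E° − (0.0592/n) log Q = +0.29 − (0.0592/2)(2.925) = +0.203 V.

+0.203 V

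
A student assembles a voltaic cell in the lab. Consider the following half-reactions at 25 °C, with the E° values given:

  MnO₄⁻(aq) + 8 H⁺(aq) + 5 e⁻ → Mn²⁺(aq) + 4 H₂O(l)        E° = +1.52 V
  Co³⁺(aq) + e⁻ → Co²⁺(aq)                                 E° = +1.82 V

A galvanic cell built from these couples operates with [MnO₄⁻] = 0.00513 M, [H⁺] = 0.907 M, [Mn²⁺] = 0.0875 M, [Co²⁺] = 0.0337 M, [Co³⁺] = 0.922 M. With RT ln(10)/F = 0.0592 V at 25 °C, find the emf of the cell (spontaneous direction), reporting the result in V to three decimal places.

Co³⁺/Co²⁺ is the cathode (higher E°), MnO₄⁻/Mn²⁺ the anode: E°cell = +1.82 − (+1.52) = +0.30 V, n = 5.
Overall: 5 Co³⁺(aq) + Mn²⁺(aq) + 4 H₂O(l) → 5 Co²⁺(aq) + MnO₄⁻(aq) + 8 H⁺(aq)
Q = [Co²⁺]^5·[MnO₄⁻]·[H⁺]^8 / ([Co³⁺]^5·[Mn²⁺]); log Q = -8.757.
E = E° − (0.0592/n) log Q = +0.30 − (0.0592/5)(-8.757) = +0.404 V.

+0.404 V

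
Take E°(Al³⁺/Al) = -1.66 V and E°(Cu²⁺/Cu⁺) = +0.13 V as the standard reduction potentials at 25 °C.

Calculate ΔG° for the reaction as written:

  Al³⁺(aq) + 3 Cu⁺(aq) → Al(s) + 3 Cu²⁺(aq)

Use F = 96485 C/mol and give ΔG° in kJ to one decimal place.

As written, Al³⁺/Al is reduced (cathode) and Cu²⁺/Cu⁺ is oxidised (anode), so E°cell = (-1.66) − (+0.13) = -1.79 V.
Balancing electrons gives n = 3.
ΔG° = −nFE° = −(3)(96485)(-1.79) = 518,124 J = +518.1 kJ.

+518.1 kJ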